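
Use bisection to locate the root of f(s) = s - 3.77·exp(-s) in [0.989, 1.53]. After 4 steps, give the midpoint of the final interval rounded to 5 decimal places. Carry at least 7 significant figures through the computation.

1.17497

f(0.989000) = -0.413246, f(1.530000) = 0.713661 (opposite signs)
step 1: m = 1.259500, f(m) = 0.189589 > 0 → root in [0.989000, 1.259500]
step 2: m = 1.124250, f(m) = -0.100608 < 0 → root in [1.124250, 1.259500]
step 3: m = 1.191875, f(m) = 0.047109 > 0 → root in [1.124250, 1.191875]
step 4: m = 1.158062, f(m) = -0.026072 < 0 → root in [1.158062, 1.191875]
Midpoint of [1.158062, 1.191875] = 1.174969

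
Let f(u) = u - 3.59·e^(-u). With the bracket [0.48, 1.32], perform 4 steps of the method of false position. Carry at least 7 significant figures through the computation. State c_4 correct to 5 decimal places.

1.14399

False-position update: c = (a·f(b) − b·f(a))/(f(b) − f(a)); replace the endpoint whose sign matches f(c).
f(0.480000) = -1.741432, f(1.320000) = 0.360984
step 1: c = 1.175772, f(c) = 0.067968 > 0 → new bracket [0.480000, 1.175772]
step 2: c = 1.149636, f(c) = 0.012497 > 0 → new bracket [0.480000, 1.149636]
step 3: c = 1.144865, f(c) = 0.002287 > 0 → new bracket [0.480000, 1.144865]
step 4: c = 1.143993, f(c) = 0.000418 > 0 → new bracket [0.480000, 1.143993]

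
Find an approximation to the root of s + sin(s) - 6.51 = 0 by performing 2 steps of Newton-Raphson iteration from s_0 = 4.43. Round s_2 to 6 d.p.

f'(s) = 1 + cos(s)
s_0 = 4.430000: f = -3.040392, f' = 0.721349 → s_1 = 4.430000 - (-3.040392)/(0.721349) = 8.644869
s_1 = 8.644869: f = 2.838084, f' = 0.289022 → s_2 = 8.644869 - (2.838084)/(0.289022) = -1.174731

-1.174731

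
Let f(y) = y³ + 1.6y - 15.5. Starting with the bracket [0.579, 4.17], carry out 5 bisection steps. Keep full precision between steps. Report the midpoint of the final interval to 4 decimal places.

f(0.579000) = -14.379495, f(4.170000) = 63.683713 (opposite signs)
step 1: m = 2.374500, f(m) = 1.687225 > 0 → root in [0.579000, 2.374500]
step 2: m = 1.476750, f(m) = -9.916718 < 0 → root in [1.476750, 2.374500]
step 3: m = 1.925625, f(m) = -5.278722 < 0 → root in [1.925625, 2.374500]
step 4: m = 2.150062, f(m) = -2.120658 < 0 → root in [2.150062, 2.374500]
step 5: m = 2.262281, f(m) = -0.302184 < 0 → root in [2.262281, 2.374500]
Midpoint of [2.262281, 2.374500] = 2.318391

2.3184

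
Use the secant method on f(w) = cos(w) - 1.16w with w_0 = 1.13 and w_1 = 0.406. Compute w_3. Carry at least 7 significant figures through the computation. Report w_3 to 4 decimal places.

Secant update: w_(k+1) = w_k − f(w_k)·(w_k − w_(k-1))/(f(w_k) − f(w_(k-1))).
f(w_0) = -0.884140, f(w_1) = 0.447748
w_2 = 0.406000 - (0.447748)·(0.406000 - 1.130000)/(0.447748 - (-0.884140)) = 0.649391; f(w_2) = 0.043159
w_3 = 0.649391 - (0.043159)·(0.649391 - 0.406000)/(0.043159 - (0.447748)) = 0.675354; f(w_3) = -0.002925

0.6754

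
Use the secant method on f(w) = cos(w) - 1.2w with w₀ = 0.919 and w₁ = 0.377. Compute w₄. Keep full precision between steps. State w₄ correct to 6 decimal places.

Secant update: w_(k+1) = w_k − f(w_k)·(w_k − w_(k-1))/(f(w_k) − f(w_(k-1))).
f(w_0) = -0.496185, f(w_1) = 0.477373
w_2 = 0.377000 - (0.477373)·(0.377000 - 0.919000)/(0.477373 - (-0.496185)) = 0.642764; f(w_2) = 0.029126
w_3 = 0.642764 - (0.029126)·(0.642764 - 0.377000)/(0.029126 - (0.477373)) = 0.660032; f(w_3) = -0.002066
w_4 = 0.660032 - (-0.002066)·(0.660032 - 0.642764)/(-0.002066 - (0.029126)) = 0.658888; f(w_4) = 0.000007

0.658888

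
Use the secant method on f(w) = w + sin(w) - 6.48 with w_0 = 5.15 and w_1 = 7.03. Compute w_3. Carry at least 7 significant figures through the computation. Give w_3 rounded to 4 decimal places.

f(w_0) = -2.235767, f(w_1) = 1.229305
w_2 = 7.030000 - (1.229305)·(7.030000 - 5.150000)/(1.229305 - (-2.235767)) = 6.363032; f(w_2) = -0.037207
w_3 = 6.363032 - (-0.037207)·(6.363032 - 7.030000)/(-0.037207 - (1.229305)) = 6.382625; f(w_3) = 0.001902

6.3826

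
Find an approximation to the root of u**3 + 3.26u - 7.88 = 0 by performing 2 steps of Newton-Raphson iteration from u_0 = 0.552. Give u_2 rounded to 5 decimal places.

f'(u) = 3u**2 + 3.26
u_0 = 0.552000: f = -5.912283, f' = 4.174112 → u_1 = 0.552000 - (-5.912283)/(4.174112) = 1.968417
u_1 = 1.968417: f = 6.163998, f' = 14.883997 → u_2 = 1.968417 - (6.163998)/(14.883997) = 1.554281

1.55428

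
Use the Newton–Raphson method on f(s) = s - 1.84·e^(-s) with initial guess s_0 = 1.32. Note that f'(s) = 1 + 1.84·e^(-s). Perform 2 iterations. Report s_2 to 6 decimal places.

0.814130

s_0 = 1.320000: f = 0.828471, f' = 1.491529 → s_1 = 1.320000 - (0.828471)/(1.491529) = 0.764549
s_1 = 0.764549: f = -0.092051, f' = 1.856601 → s_2 = 0.764549 - (-0.092051)/(1.856601) = 0.814130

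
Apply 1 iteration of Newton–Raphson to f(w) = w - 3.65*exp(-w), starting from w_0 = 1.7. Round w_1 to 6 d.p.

f'(w) = 1 + 3.65*exp(-w)
w_0 = 1.700000: f = 1.033205, f' = 1.666795 → w_1 = 1.700000 - (1.033205)/(1.666795) = 1.080125

1.080125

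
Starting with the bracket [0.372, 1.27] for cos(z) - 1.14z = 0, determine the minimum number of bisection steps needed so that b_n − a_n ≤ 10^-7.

24

Initial width b − a = 1.27 − 0.372 = 0.898000.
After n steps the width is (b−a)/2^n; need (b−a)/2^n ≤ 10^-7.
So n ≥ log₂(0.898000/10^-7) = log₂(8980000.0000) ≈ 23.0983.
Hence n = 24.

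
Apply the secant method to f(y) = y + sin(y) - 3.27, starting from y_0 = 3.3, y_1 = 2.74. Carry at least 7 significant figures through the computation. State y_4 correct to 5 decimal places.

3.03107

f(y_0) = -0.127746, f(y_1) = -0.139115
y_2 = 2.740000 - (-0.139115)·(2.740000 - 3.300000)/(-0.139115 - (-0.127746)) = 9.592046; f(y_2) = 6.155557
y_3 = 9.592046 - (6.155557)·(9.592046 - 2.740000)/(6.155557 - (-0.139115)) = 2.891433; f(y_3) = -0.131008
y_4 = 2.891433 - (-0.131008)·(2.891433 - 9.592046)/(-0.131008 - (6.155557)) = 3.031070; f(y_4) = -0.128632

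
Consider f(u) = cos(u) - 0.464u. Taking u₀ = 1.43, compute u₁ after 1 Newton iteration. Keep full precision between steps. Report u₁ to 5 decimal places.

Newton update: u ← u − f(u)/f'(u).
f'(u) = -sin(u) - 0.464
u_0 = 1.430000: f = -0.523188, f' = -1.454105 → u_1 = 1.430000 - (-0.523188)/(-1.454105) = 1.070199

1.07020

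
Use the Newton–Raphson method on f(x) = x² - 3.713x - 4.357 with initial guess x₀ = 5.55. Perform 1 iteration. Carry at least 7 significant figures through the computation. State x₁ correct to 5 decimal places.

4.75965

f'(x) = 2x - 3.713
x_0 = 5.550000: f = 5.838350, f' = 7.387000 → x_1 = 5.550000 - (5.838350)/(7.387000) = 4.759645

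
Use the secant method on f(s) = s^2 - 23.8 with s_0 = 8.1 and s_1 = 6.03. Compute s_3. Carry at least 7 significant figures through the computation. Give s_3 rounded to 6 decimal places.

Secant update: s_(k+1) = s_k − f(s_k)·(s_k − s_(k-1))/(f(s_k) − f(s_(k-1))).
f(s_0) = 41.810000, f(s_1) = 12.560900
s_2 = 6.030000 - (12.560900)·(6.030000 - 8.100000)/(12.560900 - (41.810000)) = 5.141047; f(s_2) = 2.630369
s_3 = 5.141047 - (2.630369)·(5.141047 - 6.030000)/(2.630369 - (12.560900)) = 4.905584; f(s_3) = 0.264758

4.905584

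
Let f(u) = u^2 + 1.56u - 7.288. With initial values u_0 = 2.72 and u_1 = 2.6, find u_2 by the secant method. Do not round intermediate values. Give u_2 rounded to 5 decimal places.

f(u_0) = 4.353600, f(u_1) = 3.528000
u_2 = 2.600000 - (3.528000)·(2.600000 - 2.720000)/(3.528000 - (4.353600)) = 2.087209; f(u_2) = 0.324489

2.08721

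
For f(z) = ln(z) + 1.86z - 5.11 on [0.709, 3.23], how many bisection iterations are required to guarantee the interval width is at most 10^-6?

Initial width b − a = 3.23 − 0.709 = 2.521000.
After n steps the width is (b−a)/2^n; need (b−a)/2^n ≤ 10^-6.
So n ≥ log₂(2.521000/10^-6) = log₂(2521000.0000) ≈ 21.2656.
Hence n = 22.

22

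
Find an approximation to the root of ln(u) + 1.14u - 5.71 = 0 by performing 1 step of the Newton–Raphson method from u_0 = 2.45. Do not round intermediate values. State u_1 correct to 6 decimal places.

Newton update: u ← u − f(u)/f'(u).
f'(u) = 1/u + 1.14
u_0 = 2.450000: f = -2.020912, f' = 1.548163 → u_1 = 2.450000 - (-2.020912)/(1.548163) = 3.755361

3.755361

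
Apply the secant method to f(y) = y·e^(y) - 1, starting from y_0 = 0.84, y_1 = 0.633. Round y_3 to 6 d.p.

0.567830

f(y_0) = 0.945748, f(y_1) = 0.192098
y_2 = 0.633000 - (0.192098)·(0.633000 - 0.840000)/(0.192098 - (0.945748)) = 0.580238; f(y_2) = 0.036573
y_3 = 0.580238 - (0.036573)·(0.580238 - 0.633000)/(0.036573 - (0.192098)) = 0.567830; f(y_3) = 0.001899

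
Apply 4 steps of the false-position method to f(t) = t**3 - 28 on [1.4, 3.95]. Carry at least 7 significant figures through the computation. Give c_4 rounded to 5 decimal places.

f(1.400000) = -25.256000, f(3.950000) = 33.629875
step 1: c = 2.493688, f(c) = -12.493043 < 0 → new bracket [2.493688, 3.950000]
step 2: c = 2.888151, f(c) = -3.908731 < 0 → new bracket [2.888151, 3.950000]
step 3: c = 2.998717, f(c) = -1.034635 < 0 → new bracket [2.998717, 3.950000]
step 4: c = 3.027110, f(c) = -0.261403 < 0 → new bracket [3.027110, 3.950000]

3.02711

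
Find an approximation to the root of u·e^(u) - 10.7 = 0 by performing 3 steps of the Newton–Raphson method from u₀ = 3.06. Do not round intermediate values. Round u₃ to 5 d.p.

1.81508

f'(u) = (u + 1)·e^(u)
u_0 = 3.060000: f = 54.562325, f' = 86.589882 → u_1 = 3.060000 - (54.562325)/(86.589882) = 2.429876
u_1 = 2.429876: f = 16.897270, f' = 38.954748 → u_2 = 2.429876 - (16.897270)/(38.954748) = 1.996110
u_2 = 1.996110: f = 3.992101, f' = 22.052468 → u_3 = 1.996110 - (3.992101)/(22.052468) = 1.815082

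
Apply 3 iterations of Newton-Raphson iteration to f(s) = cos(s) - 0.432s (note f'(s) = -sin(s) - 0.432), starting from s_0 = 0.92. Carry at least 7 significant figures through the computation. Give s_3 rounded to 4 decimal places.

1.0836

Newton update: s ← s − f(s)/f'(s).
s_0 = 0.920000: f = 0.208380, f' = -1.227602 → s_1 = 0.920000 - (0.208380)/(-1.227602) = 1.089746
s_1 = 1.089746: f = -0.008059, f' = -1.318509 → s_2 = 1.089746 - (-0.008059)/(-1.318509) = 1.083633
s_2 = 1.083633: f = -0.000009, f' = -1.315664 → s_3 = 1.083633 - (-0.000009)/(-1.315664) = 1.083627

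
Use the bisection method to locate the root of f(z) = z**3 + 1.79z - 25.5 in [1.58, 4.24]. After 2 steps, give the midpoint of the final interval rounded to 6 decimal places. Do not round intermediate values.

2.577500

f(1.580000) = -18.727488, f(4.240000) = 58.314624 (opposite signs)
step 1: m = 2.910000, f(m) = 4.351071 > 0 → root in [1.580000, 2.910000]
step 2: m = 2.245000, f(m) = -10.166594 < 0 → root in [2.245000, 2.910000]
Midpoint of [2.245000, 2.910000] = 2.577500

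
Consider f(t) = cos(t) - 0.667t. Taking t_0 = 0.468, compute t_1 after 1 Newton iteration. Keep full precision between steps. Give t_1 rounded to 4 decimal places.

0.9870

f'(t) = -sin(t) - 0.667
t_0 = 0.468000: f = 0.580316, f' = -1.118102 → t_1 = 0.468000 - (0.580316)/(-1.118102) = 0.987019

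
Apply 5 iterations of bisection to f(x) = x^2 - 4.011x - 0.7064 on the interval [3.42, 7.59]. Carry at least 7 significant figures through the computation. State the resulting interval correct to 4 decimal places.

f(3.420000) = -2.727620, f(7.590000) = 26.458210 (opposite signs)
step 1: m = 5.505000, f(m) = 7.518070 > 0 → root in [3.420000, 5.505000]
step 2: m = 4.462500, f(m) = 1.308419 > 0 → root in [3.420000, 4.462500]
step 3: m = 3.941250, f(m) = -0.981302 < 0 → root in [3.941250, 4.462500]
step 4: m = 4.201875, f(m) = 0.095633 > 0 → root in [3.941250, 4.201875]
step 5: m = 4.071563, f(m) = -0.459816 < 0 → root in [4.071563, 4.201875]

[4.0716, 4.2019]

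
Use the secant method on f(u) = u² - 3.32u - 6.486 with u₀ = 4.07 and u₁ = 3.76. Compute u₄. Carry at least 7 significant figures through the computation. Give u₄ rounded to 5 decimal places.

f(u_0) = -3.433500, f(u_1) = -4.831600
u_2 = 3.760000 - (-4.831600)·(3.760000 - 4.070000)/(-4.831600 - (-3.433500)) = 4.831308; f(u_2) = 0.815596
u_3 = 4.831308 - (0.815596)·(4.831308 - 3.760000)/(0.815596 - (-4.831600)) = 4.676585; f(u_3) = -0.141817
u_4 = 4.676585 - (-0.141817)·(4.676585 - 4.831308)/(-0.141817 - (0.815596)) = 4.699503; f(u_4) = -0.003021

4.69950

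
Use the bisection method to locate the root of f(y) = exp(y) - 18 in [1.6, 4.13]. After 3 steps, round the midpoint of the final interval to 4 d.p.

f(1.600000) = -13.046968, f(4.130000) = 44.177923 (opposite signs)
step 1: m = 2.865000, f(m) = -0.450947 < 0 → root in [2.865000, 4.130000]
step 2: m = 3.497500, f(m) = 15.032767 > 0 → root in [2.865000, 3.497500]
step 3: m = 3.181250, f(m) = 6.076831 > 0 → root in [2.865000, 3.181250]
Midpoint of [2.865000, 3.181250] = 3.023125

3.0231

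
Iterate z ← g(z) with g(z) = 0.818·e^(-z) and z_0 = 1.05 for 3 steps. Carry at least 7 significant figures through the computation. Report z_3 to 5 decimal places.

0.44252

z_1 = g(1.050000) = 0.286249
z_2 = g(0.286249) = 0.614380
z_3 = g(0.614380) = 0.442519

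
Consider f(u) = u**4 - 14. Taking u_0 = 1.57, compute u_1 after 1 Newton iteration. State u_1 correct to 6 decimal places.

2.081918

f'(u) = 4u**3
u_0 = 1.570000: f = -7.924268, f' = 15.479572 → u_1 = 1.570000 - (-7.924268)/(15.479572) = 2.081918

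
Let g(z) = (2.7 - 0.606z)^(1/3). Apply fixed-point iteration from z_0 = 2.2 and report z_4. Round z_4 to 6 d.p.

1.248288

z_1 = g(2.200000) = 1.109775
z_2 = g(1.109775) = 1.265664
z_3 = g(1.265664) = 1.245693
z_4 = g(1.245693) = 1.248288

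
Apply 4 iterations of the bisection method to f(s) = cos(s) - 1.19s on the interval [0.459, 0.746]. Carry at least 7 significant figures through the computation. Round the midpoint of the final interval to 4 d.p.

f(0.459000) = 0.350286, f(0.746000) = -0.153330 (opposite signs)
step 1: m = 0.602500, f(m) = 0.106946 > 0 → root in [0.602500, 0.746000]
step 2: m = 0.674250, f(m) = -0.021182 < 0 → root in [0.602500, 0.674250]
step 3: m = 0.638375, f(m) = 0.043399 > 0 → root in [0.638375, 0.674250]
step 4: m = 0.656313, f(m) = 0.011236 > 0 → root in [0.656313, 0.674250]
Midpoint of [0.656313, 0.674250] = 0.665281

0.6653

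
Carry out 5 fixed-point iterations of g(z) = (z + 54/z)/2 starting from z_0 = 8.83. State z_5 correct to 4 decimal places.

z_1 = g(8.830000) = 7.472758
z_2 = g(7.472758) = 7.349503
z_3 = g(7.349503) = 7.348469
z_4 = g(7.348469) = 7.348469
z_5 = g(7.348469) = 7.348469

7.3485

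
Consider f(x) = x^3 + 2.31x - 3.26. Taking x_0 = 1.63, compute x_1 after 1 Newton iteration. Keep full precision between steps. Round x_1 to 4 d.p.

1.1596

f'(x) = 3x^2 + 2.31
x_0 = 1.630000: f = 4.836047, f' = 10.280700 → x_1 = 1.630000 - (4.836047)/(10.280700) = 1.159599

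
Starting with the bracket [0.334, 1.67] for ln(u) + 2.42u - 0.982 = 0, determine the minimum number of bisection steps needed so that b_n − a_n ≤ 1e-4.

Initial width b − a = 1.67 − 0.334 = 1.336000.
After n steps the width is (b−a)/2^n; need (b−a)/2^n ≤ 1e-4.
So n ≥ log₂(1.336000/1e-4) = log₂(13360.0000) ≈ 13.7056.
Hence n = 14.

14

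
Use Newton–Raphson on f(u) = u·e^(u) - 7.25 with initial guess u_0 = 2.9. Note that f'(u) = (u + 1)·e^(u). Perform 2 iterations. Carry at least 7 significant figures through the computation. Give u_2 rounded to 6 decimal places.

u_0 = 2.900000: f = 45.455022, f' = 70.879167 → u_1 = 2.900000 - (45.455022)/(70.879167) = 2.258697
u_1 = 2.258697: f = 14.367110, f' = 31.187720 → u_2 = 2.258697 - (14.367110)/(31.187720) = 1.798031

1.798031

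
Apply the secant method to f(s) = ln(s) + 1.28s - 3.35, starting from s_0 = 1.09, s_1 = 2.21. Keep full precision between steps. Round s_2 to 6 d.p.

f(s_0) = -1.868622, f(s_1) = 0.271793
s_2 = 2.210000 - (0.271793)·(2.210000 - 1.090000)/(0.271793 - (-1.868622)) = 2.067781; f(s_2) = 0.023236

2.067781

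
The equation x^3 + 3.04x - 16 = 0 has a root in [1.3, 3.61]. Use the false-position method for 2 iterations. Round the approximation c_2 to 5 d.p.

1.95382

f(1.300000) = -9.851000, f(3.610000) = 42.020281
step 1: c = 1.738698, f(c) = -5.458155 < 0 → new bracket [1.738698, 3.610000]
step 2: c = 1.953824, f(c) = -2.601793 < 0 → new bracket [1.953824, 3.610000]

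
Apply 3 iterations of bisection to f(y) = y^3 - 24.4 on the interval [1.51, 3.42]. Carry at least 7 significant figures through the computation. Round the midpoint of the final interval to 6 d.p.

f(1.510000) = -20.957049, f(3.420000) = 15.601688 (opposite signs)
step 1: m = 2.465000, f(m) = -9.422105 < 0 → root in [2.465000, 3.420000]
step 2: m = 2.942500, f(m) = 1.077066 > 0 → root in [2.465000, 2.942500]
step 3: m = 2.703750, f(m) = -4.634874 < 0 → root in [2.703750, 2.942500]
Midpoint of [2.703750, 2.942500] = 2.823125

2.823125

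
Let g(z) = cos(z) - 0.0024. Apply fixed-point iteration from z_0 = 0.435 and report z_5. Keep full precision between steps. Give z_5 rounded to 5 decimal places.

0.77251

z_1 = g(0.435000) = 0.904470
z_2 = g(0.904470) = 0.615702
z_3 = g(0.615702) = 0.813968
z_4 = g(0.813968) = 0.684219
z_5 = g(0.684219) = 0.772513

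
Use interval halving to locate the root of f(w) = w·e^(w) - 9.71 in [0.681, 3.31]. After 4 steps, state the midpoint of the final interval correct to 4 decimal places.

1.7490

f(0.681000) = -8.364444, f(3.310000) = 80.934765 (opposite signs)
step 1: m = 1.995500, f(m) = 4.968659 > 0 → root in [0.681000, 1.995500]
step 2: m = 1.338250, f(m) = -4.608101 < 0 → root in [1.338250, 1.995500]
step 3: m = 1.666875, f(m) = -0.882908 < 0 → root in [1.666875, 1.995500]
step 4: m = 1.831187, f(m) = 1.718979 > 0 → root in [1.666875, 1.831187]
Midpoint of [1.666875, 1.831187] = 1.749031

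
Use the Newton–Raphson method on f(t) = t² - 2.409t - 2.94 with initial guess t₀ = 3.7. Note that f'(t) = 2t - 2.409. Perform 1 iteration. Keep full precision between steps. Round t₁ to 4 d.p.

3.3320

Newton update: t ← t − f(t)/f'(t).
t_0 = 3.700000: f = 1.836700, f' = 4.991000 → t_1 = 3.700000 - (1.836700)/(4.991000) = 3.331998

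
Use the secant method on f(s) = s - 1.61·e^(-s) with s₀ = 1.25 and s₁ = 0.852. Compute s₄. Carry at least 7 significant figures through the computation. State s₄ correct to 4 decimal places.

Secant update: s_(k+1) = s_k − f(s_k)·(s_k − s_(k-1))/(f(s_k) − f(s_(k-1))).
f(s_0) = 0.788727, f(s_1) = 0.165237
s_2 = 0.852000 - (0.165237)·(0.852000 - 1.250000)/(0.165237 - (0.788727)) = 0.746522; f(s_2) = -0.016637
s_3 = 0.746522 - (-0.016637)·(0.746522 - 0.852000)/(-0.016637 - (0.165237)) = 0.756171; f(s_3) = 0.000340
s_4 = 0.756171 - (0.000340)·(0.756171 - 0.746522)/(0.000340 - (-0.016637)) = 0.755978; f(s_4) = 0.000001

0.7560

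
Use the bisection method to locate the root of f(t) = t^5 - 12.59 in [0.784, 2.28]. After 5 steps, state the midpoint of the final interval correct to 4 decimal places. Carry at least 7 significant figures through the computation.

f(0.784000) = -12.293803, f(2.280000) = 49.023267 (opposite signs)
step 1: m = 1.532000, f(m) = -4.150945 < 0 → root in [1.532000, 2.280000]
step 2: m = 1.906000, f(m) = 12.564430 > 0 → root in [1.532000, 1.906000]
step 3: m = 1.719000, f(m) = 2.419955 > 0 → root in [1.532000, 1.719000]
step 4: m = 1.625500, f(m) = -1.241594 < 0 → root in [1.625500, 1.719000]
step 5: m = 1.672250, f(m) = 0.486937 > 0 → root in [1.625500, 1.672250]
Midpoint of [1.625500, 1.672250] = 1.648875

1.6489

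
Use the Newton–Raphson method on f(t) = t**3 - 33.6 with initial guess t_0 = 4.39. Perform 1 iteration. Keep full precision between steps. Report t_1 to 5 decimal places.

f'(t) = 3t**2
t_0 = 4.390000: f = 51.004519, f' = 57.816300 → t_1 = 4.390000 - (51.004519)/(57.816300) = 3.507818

3.50782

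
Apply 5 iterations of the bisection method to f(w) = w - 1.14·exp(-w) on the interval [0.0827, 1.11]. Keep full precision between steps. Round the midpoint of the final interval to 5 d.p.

f(0.082700) = -0.966815, f(1.110000) = 0.734303 (opposite signs)
step 1: m = 0.596350, f(m) = -0.031583 < 0 → root in [0.596350, 1.110000]
step 2: m = 0.853175, f(m) = 0.367467 > 0 → root in [0.596350, 0.853175]
step 3: m = 0.724762, f(m) = 0.172501 > 0 → root in [0.596350, 0.724762]
step 4: m = 0.660556, f(m) = 0.071673 > 0 → root in [0.596350, 0.660556]
step 5: m = 0.628453, f(m) = 0.020359 > 0 → root in [0.596350, 0.628453]
Midpoint of [0.596350, 0.628453] = 0.612402

0.61240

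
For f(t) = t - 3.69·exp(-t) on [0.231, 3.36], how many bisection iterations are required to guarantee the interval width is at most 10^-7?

Initial width b − a = 3.36 − 0.231 = 3.129000.
After n steps the width is (b−a)/2^n; need (b−a)/2^n ≤ 10^-7.
So n ≥ log₂(3.129000/10^-7) = log₂(31290000.0000) ≈ 24.8992.
Hence n = 25.

25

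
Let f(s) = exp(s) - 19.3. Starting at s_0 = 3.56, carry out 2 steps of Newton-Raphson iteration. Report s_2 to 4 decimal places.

2.9706

f'(s) = exp(s)
s_0 = 3.560000: f = 15.863197, f' = 35.163197 → s_1 = 3.560000 - (15.863197)/(35.163197) = 3.108869
s_1 = 3.108869: f = 3.095708, f' = 22.395708 → s_2 = 3.108869 - (3.095708)/(22.395708) = 2.970642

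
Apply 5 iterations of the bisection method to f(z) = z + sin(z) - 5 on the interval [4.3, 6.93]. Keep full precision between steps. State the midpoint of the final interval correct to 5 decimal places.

5.65609

f(4.300000) = -1.616166, f(6.930000) = 2.532648 (opposite signs)
step 1: m = 5.615000, f(m) = -0.004563 < 0 → root in [5.615000, 6.930000]
step 2: m = 6.272500, f(m) = 1.261815 > 0 → root in [5.615000, 6.272500]
step 3: m = 5.943750, f(m) = 0.610795 > 0 → root in [5.615000, 5.943750]
step 4: m = 5.779375, f(m) = 0.296609 > 0 → root in [5.615000, 5.779375]
step 5: m = 5.697188, f(m) = 0.144157 > 0 → root in [5.615000, 5.697188]
Midpoint of [5.615000, 5.697188] = 5.656094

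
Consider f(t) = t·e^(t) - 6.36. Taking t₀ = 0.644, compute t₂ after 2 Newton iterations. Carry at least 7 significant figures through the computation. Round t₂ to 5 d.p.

1.78582

f'(t) = (t + 1)·e^(t)
t_0 = 0.644000: f = -5.133771, f' = 3.130311 → t_1 = 0.644000 - (-5.133771)/(3.130311) = 2.284020
t_1 = 2.284020: f = 16.060070, f' = 32.236128 → t_2 = 2.284020 - (16.060070)/(32.236128) = 1.785819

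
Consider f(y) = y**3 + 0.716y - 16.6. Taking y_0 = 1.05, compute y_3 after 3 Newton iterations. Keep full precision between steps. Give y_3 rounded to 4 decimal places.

2.6690

f'(y) = 3y**2 + 0.716
y_0 = 1.050000: f = -14.690575, f' = 4.023500 → y_1 = 1.050000 - (-14.690575)/(4.023500) = 4.701193
y_1 = 4.701193: f = 90.668134, f' = 67.019647 → y_2 = 4.701193 - (90.668134)/(67.019647) = 3.348334
y_2 = 3.348334: f = 23.336719, f' = 34.350021 → y_3 = 3.348334 - (23.336719)/(34.350021) = 2.668954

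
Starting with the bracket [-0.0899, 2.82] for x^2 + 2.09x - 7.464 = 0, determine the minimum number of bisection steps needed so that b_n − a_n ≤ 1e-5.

19

Initial width b − a = 2.82 − -0.0899 = 2.909900.
After n steps the width is (b−a)/2^n; need (b−a)/2^n ≤ 1e-5.
So n ≥ log₂(2.909900/1e-5) = log₂(290990.0000) ≈ 18.1506.
Hence n = 19.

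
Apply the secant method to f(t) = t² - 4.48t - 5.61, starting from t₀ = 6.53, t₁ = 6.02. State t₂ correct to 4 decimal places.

f(t_0) = 7.776500, f(t_1) = 3.660800
t_2 = 6.020000 - (3.660800)·(6.020000 - 6.530000)/(3.660800 - (7.776500)) = 5.566369; f(t_2) = 0.437133

5.5664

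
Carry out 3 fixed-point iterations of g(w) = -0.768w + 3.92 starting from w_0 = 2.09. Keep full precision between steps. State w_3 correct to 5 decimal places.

w_1 = g(2.090000) = 2.314880
w_2 = g(2.314880) = 2.142172
w_3 = g(2.142172) = 2.274812

2.27481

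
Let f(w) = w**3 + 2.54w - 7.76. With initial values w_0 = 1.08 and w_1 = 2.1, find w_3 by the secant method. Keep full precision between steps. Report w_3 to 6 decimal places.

1.533089

Secant update: w_(k+1) = w_k − f(w_k)·(w_k − w_(k-1))/(f(w_k) − f(w_(k-1))).
f(w_0) = -3.757088, f(w_1) = 6.835000
w_2 = 2.100000 - (6.835000)·(2.100000 - 1.080000)/(6.835000 - (-3.757088)) = 1.441801; f(w_2) = -1.100622
w_3 = 1.441801 - (-1.100622)·(1.441801 - 2.100000)/(-1.100622 - (6.835000)) = 1.533089; f(w_3) = -0.262637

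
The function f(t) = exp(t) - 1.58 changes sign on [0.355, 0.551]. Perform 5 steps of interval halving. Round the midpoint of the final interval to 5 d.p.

f(0.355000) = -0.153819, f(0.551000) = 0.154987 (opposite signs)
step 1: m = 0.453000, f(m) = -0.006976 < 0 → root in [0.453000, 0.551000]
step 2: m = 0.502000, f(m) = 0.072022 > 0 → root in [0.453000, 0.502000]
step 3: m = 0.477500, f(m) = 0.032039 > 0 → root in [0.453000, 0.477500]
step 4: m = 0.465250, f(m) = 0.012412 > 0 → root in [0.453000, 0.465250]
step 5: m = 0.459125, f(m) = 0.002689 > 0 → root in [0.453000, 0.459125]
Midpoint of [0.453000, 0.459125] = 0.456063

0.45606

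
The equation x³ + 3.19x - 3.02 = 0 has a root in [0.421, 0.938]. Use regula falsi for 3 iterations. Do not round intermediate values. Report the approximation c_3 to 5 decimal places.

f(0.421000) = -1.602392, f(0.938000) = 0.797514
step 1: c = 0.766195, f(c) = -0.126037 < 0 → new bracket [0.766195, 0.938000]
step 2: c = 0.789642, f(c) = -0.008675 < 0 → new bracket [0.789642, 0.938000]
step 3: c = 0.791238, f(c) = -0.000590 < 0 → new bracket [0.791238, 0.938000]

0.79124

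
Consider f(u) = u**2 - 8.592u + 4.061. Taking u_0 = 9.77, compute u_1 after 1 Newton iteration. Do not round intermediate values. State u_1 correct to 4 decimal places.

8.3478

f'(u) = 2u - 8.592
u_0 = 9.770000: f = 15.570060, f' = 10.948000 → u_1 = 9.770000 - (15.570060)/(10.948000) = 8.347817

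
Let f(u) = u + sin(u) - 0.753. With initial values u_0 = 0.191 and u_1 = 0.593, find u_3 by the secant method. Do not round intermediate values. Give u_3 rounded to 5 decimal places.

0.38098

Secant update: u_(k+1) = u_k − f(u_k)·(u_k − u_(k-1))/(f(u_k) − f(u_(k-1))).
f(u_0) = -0.372159, f(u_1) = 0.398851
u_2 = 0.593000 - (0.398851)·(0.593000 - 0.191000)/(0.398851 - (-0.372159)) = 0.385041; f(u_2) = 0.007639
u_3 = 0.385041 - (0.007639)·(0.385041 - 0.593000)/(0.007639 - (0.398851)) = 0.380981; f(u_3) = -0.000188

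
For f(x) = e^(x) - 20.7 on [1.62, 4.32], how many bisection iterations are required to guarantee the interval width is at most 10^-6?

Initial width b − a = 4.32 − 1.62 = 2.700000.
After n steps the width is (b−a)/2^n; need (b−a)/2^n ≤ 10^-6.
So n ≥ log₂(2.700000/10^-6) = log₂(2700000.0000) ≈ 21.3645.
Hence n = 22.

22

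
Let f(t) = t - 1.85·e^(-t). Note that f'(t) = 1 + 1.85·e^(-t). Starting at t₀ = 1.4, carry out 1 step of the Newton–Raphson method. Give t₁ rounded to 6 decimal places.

0.751880

t_0 = 1.400000: f = 0.943796, f' = 1.456204 → t_1 = 1.400000 - (0.943796)/(1.456204) = 0.751880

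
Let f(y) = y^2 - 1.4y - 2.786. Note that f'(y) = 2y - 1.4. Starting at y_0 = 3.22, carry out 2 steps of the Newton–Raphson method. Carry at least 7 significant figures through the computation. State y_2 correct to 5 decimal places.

2.51259

y_0 = 3.220000: f = 3.074400, f' = 5.040000 → y_1 = 3.220000 - (3.074400)/(5.040000) = 2.610000
y_1 = 2.610000: f = 0.372100, f' = 3.820000 → y_2 = 2.610000 - (0.372100)/(3.820000) = 2.512592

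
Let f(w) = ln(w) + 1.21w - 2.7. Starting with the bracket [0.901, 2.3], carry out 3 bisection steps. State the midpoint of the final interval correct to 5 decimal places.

1.68794

f(0.901000) = -1.714040, f(2.300000) = 0.915909 (opposite signs)
step 1: m = 1.600500, f(m) = -0.293079 < 0 → root in [1.600500, 2.300000]
step 2: m = 1.950250, f(m) = 0.327760 > 0 → root in [1.600500, 1.950250]
step 3: m = 1.775375, f(m) = 0.022215 > 0 → root in [1.600500, 1.775375]
Midpoint of [1.600500, 1.775375] = 1.687937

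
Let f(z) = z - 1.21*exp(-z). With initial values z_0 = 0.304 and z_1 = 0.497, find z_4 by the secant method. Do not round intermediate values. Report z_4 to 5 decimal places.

0.63879

f(z_0) = -0.588812, f(z_1) = -0.239107
z_2 = 0.497000 - (-0.239107)·(0.497000 - 0.304000)/(-0.239107 - (-0.588812)) = 0.628962; f(z_2) = -0.016144
z_3 = 0.628962 - (-0.016144)·(0.628962 - 0.497000)/(-0.016144 - (-0.239107)) = 0.638517; f(z_3) = -0.000455
z_4 = 0.638517 - (-0.000455)·(0.638517 - 0.628962)/(-0.000455 - (-0.016144)) = 0.638793; f(z_4) = -0.000001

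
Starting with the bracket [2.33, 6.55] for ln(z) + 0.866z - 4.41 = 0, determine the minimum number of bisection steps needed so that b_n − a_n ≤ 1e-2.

Initial width b − a = 6.55 − 2.33 = 4.220000.
After n steps the width is (b−a)/2^n; need (b−a)/2^n ≤ 1e-2.
So n ≥ log₂(4.220000/1e-2) = log₂(422.0000) ≈ 8.7211.
Hence n = 9.

9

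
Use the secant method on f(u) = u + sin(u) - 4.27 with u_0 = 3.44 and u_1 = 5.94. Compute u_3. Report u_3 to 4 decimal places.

5.0408

f(u_0) = -1.123998, f(u_1) = 1.333512
u_2 = 5.940000 - (1.333512)·(5.940000 - 3.440000)/(1.333512 - (-1.123998)) = 4.583432; f(u_2) = -0.678264
u_3 = 4.583432 - (-0.678264)·(4.583432 - 5.940000)/(-0.678264 - (1.333512)) = 5.040795; f(u_3) = -0.175763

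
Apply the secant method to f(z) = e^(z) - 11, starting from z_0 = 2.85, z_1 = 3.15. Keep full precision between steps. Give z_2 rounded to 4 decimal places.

2.5381

Secant update: z_(k+1) = z_k − f(z_k)·(z_k − z_(k-1))/(f(z_k) − f(z_(k-1))).
f(z_0) = 6.287782, f(z_1) = 12.336065
z_2 = 3.150000 - (12.336065)·(3.150000 - 2.850000)/(12.336065 - (6.287782)) = 2.538121; f(z_2) = 1.655864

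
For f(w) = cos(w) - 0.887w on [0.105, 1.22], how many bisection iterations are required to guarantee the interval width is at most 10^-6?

21

Initial width b − a = 1.22 − 0.105 = 1.115000.
After n steps the width is (b−a)/2^n; need (b−a)/2^n ≤ 10^-6.
So n ≥ log₂(1.115000/10^-6) = log₂(1115000.0000) ≈ 20.0886.
Hence n = 21.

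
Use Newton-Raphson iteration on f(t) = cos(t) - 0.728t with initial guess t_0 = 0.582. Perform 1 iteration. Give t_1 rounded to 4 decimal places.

0.9042

Newton update: t ← t − f(t)/f'(t).
f'(t) = -sin(t) - 0.728
t_0 = 0.582000: f = 0.411669, f' = -1.277696 → t_1 = 0.582000 - (0.411669)/(-1.277696) = 0.904196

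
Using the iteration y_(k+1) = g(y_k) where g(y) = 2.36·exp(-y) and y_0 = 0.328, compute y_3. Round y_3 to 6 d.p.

y_1 = g(0.328000) = 1.700057
y_2 = g(1.700057) = 0.431109
y_3 = g(0.431109) = 1.533500

1.533500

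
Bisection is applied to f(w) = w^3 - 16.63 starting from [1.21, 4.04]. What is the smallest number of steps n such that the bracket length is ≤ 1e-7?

Initial width b − a = 4.04 − 1.21 = 2.830000.
After n steps the width is (b−a)/2^n; need (b−a)/2^n ≤ 1e-7.
So n ≥ log₂(2.830000/1e-7) = log₂(28300000.0000) ≈ 24.7543.
Hence n = 25.

25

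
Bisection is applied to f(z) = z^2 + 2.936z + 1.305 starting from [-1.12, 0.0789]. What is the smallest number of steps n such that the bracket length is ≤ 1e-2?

7

Initial width b − a = 0.0789 − -1.12 = 1.198900.
After n steps the width is (b−a)/2^n; need (b−a)/2^n ≤ 1e-2.
So n ≥ log₂(1.198900/1e-2) = log₂(119.8900) ≈ 6.9056.
Hence n = 7.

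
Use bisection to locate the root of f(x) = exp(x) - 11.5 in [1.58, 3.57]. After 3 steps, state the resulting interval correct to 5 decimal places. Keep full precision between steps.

[2.32625, 2.57500]

f(1.580000) = -6.645044, f(3.570000) = 24.016593 (opposite signs)
step 1: m = 2.575000, f(m) = 1.631317 > 0 → root in [1.580000, 2.575000]
step 2: m = 2.077500, f(m) = -3.515517 < 0 → root in [2.077500, 2.575000]
step 3: m = 2.326250, f(m) = -1.260529 < 0 → root in [2.326250, 2.575000]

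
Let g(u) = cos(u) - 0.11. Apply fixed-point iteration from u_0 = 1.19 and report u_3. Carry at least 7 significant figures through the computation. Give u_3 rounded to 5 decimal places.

0.54549

u_1 = g(1.190000) = 0.261660
u_2 = g(0.261660) = 0.855962
u_3 = g(0.855962) = 0.545492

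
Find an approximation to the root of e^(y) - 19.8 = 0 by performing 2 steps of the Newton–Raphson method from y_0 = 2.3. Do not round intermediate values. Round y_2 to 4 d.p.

f'(y) = e^(y)
y_0 = 2.300000: f = -9.825818, f' = 9.974182 → y_1 = 2.300000 - (-9.825818)/(9.974182) = 3.285125
y_1 = 3.285125: f = 6.912326, f' = 26.712326 → y_2 = 3.285125 - (6.912326)/(26.712326) = 3.026356

3.0264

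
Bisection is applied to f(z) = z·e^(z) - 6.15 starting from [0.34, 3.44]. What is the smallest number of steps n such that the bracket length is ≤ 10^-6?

22

Initial width b − a = 3.44 − 0.34 = 3.100000.
After n steps the width is (b−a)/2^n; need (b−a)/2^n ≤ 10^-6.
So n ≥ log₂(3.100000/10^-6) = log₂(3100000.0000) ≈ 21.5638.
Hence n = 22.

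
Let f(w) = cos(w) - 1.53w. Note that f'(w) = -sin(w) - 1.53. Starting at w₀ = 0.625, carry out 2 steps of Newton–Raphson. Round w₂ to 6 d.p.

0.555365

w_0 = 0.625000: f = -0.145287, f' = -2.115097 → w_1 = 0.625000 - (-0.145287)/(-2.115097) = 0.556310
w_1 = 0.556310: f = -0.001944, f' = -2.058056 → w_2 = 0.556310 - (-0.001944)/(-2.058056) = 0.555365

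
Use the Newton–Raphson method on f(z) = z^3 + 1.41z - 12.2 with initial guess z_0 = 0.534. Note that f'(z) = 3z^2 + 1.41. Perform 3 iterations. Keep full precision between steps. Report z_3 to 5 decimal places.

z_0 = 0.534000: f = -11.294787, f' = 2.265468 → z_1 = 0.534000 - (-11.294787)/(2.265468) = 5.519631
z_1 = 5.519631: f = 163.745527, f' = 92.808968 → z_2 = 5.519631 - (163.745527)/(92.808968) = 3.755302
z_2 = 3.755302: f = 46.053342, f' = 43.716878 → z_3 = 3.755302 - (46.053342)/(43.716878) = 2.701857

2.70186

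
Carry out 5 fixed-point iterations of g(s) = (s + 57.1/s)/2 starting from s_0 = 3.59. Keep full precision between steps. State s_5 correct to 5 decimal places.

s_1 = g(3.590000) = 9.747646
s_2 = g(9.747646) = 7.802735
s_3 = g(7.802735) = 7.560341
s_4 = g(7.560341) = 7.556455
s_5 = g(7.556455) = 7.556454

7.55645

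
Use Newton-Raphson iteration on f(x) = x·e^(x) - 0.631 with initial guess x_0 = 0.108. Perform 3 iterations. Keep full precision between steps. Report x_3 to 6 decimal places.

Newton update: x ← x − f(x)/f'(x).
f'(x) = (x + 1)·e^(x)
x_0 = 0.108000: f = -0.510683, f' = 1.234365 → x_1 = 0.108000 - (-0.510683)/(1.234365) = 0.521721
x_1 = 0.521721: f = 0.248061, f' = 2.563986 → x_2 = 0.521721 - (0.248061)/(2.563986) = 0.424973
x_2 = 0.424973: f = 0.019017, f' = 2.179566 → x_3 = 0.424973 - (0.019017)/(2.179566) = 0.416248

0.416248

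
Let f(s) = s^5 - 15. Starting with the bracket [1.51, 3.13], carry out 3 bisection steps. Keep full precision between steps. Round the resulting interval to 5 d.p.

f(1.510000) = -7.149727, f(3.130000) = 285.415051 (opposite signs)
step 1: m = 2.320000, f(m) = 52.210933 > 0 → root in [1.510000, 2.320000]
step 2: m = 1.915000, f(m) = 10.753953 > 0 → root in [1.510000, 1.915000]
step 3: m = 1.712500, f(m) = -0.271691 < 0 → root in [1.712500, 1.915000]

[1.71250, 1.91500]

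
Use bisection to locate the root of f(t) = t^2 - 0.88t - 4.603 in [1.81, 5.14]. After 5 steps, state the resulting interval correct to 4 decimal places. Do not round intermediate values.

f(1.810000) = -2.919700, f(5.140000) = 17.293400 (opposite signs)
step 1: m = 3.475000, f(m) = 4.414625 > 0 → root in [1.810000, 3.475000]
step 2: m = 2.642500, f(m) = 0.054406 > 0 → root in [1.810000, 2.642500]
step 3: m = 2.226250, f(m) = -1.605911 < 0 → root in [2.226250, 2.642500]
step 4: m = 2.434375, f(m) = -0.819068 < 0 → root in [2.434375, 2.642500]
step 5: m = 2.538438, f(m) = -0.393160 < 0 → root in [2.538438, 2.642500]

[2.5384, 2.6425]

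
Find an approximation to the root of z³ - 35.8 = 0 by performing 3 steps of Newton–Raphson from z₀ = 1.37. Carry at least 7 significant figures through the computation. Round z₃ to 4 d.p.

3.8458

Newton update: z ← z − f(z)/f'(z).
f'(z) = 3z²
z_0 = 1.370000: f = -33.228647, f' = 5.630700 → z_1 = 1.370000 - (-33.228647)/(5.630700) = 7.271335
z_1 = 7.271335: f = 348.652298, f' = 158.616938 → z_2 = 7.271335 - (348.652298)/(158.616938) = 5.073258
z_2 = 5.073258: f = 94.775218, f' = 77.213830 → z_3 = 5.073258 - (94.775218)/(77.213830) = 3.845819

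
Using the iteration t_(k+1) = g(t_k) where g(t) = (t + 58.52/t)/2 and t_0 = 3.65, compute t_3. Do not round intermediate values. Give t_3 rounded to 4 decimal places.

7.6536

t_1 = g(3.650000) = 9.841438
t_2 = g(9.841438) = 7.893862
t_3 = g(7.893862) = 7.653608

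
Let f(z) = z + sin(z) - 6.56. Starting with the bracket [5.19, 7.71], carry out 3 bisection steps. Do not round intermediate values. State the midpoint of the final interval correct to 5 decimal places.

f(5.190000) = -2.258096, f(7.710000) = 2.139653 (opposite signs)
step 1: m = 6.450000, f(m) = 0.056042 > 0 → root in [5.190000, 6.450000]
step 2: m = 5.820000, f(m) = -1.186800 < 0 → root in [5.820000, 6.450000]
step 3: m = 6.135000, f(m) = -0.572644 < 0 → root in [6.135000, 6.450000]
Midpoint of [6.135000, 6.450000] = 6.292500

6.29250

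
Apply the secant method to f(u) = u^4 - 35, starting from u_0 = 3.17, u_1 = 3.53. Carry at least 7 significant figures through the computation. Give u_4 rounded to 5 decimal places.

Secant update: u_(k+1) = u_k − f(u_k)·(u_k − u_(k-1))/(f(u_k) − f(u_(k-1))).
f(u_0) = 65.980391, f(u_1) = 120.274029
u_2 = 3.530000 - (120.274029)·(3.530000 - 3.170000)/(120.274029 - (65.980391)) = 2.732510; f(u_2) = 20.750252
u_3 = 2.732510 - (20.750252)·(2.732510 - 3.530000)/(20.750252 - (120.274029)) = 2.566237; f(u_3) = 8.369736
u_4 = 2.566237 - (8.369736)·(2.566237 - 2.732510)/(8.369736 - (20.750252)) = 2.453829; f(u_4) = 1.255785

2.45383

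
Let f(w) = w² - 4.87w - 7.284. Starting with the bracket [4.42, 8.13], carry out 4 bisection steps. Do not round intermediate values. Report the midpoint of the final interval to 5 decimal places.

6.15906

f(4.420000) = -9.273000, f(8.130000) = 19.219800 (opposite signs)
step 1: m = 6.275000, f(m) = 1.532375 > 0 → root in [4.420000, 6.275000]
step 2: m = 5.347500, f(m) = -4.730569 < 0 → root in [5.347500, 6.275000]
step 3: m = 5.811250, f(m) = -1.814161 < 0 → root in [5.811250, 6.275000]
step 4: m = 6.043125, f(m) = -0.194659 < 0 → root in [6.043125, 6.275000]
Midpoint of [6.043125, 6.275000] = 6.159063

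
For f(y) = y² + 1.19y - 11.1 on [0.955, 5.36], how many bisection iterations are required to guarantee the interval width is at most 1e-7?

26

Initial width b − a = 5.36 − 0.955 = 4.405000.
After n steps the width is (b−a)/2^n; need (b−a)/2^n ≤ 1e-7.
So n ≥ log₂(4.405000/1e-7) = log₂(44050000.0000) ≈ 25.3926.
Hence n = 26.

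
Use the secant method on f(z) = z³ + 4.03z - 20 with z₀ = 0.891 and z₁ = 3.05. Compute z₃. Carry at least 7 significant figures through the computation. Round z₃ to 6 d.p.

2.119909

f(z_0) = -15.701922, f(z_1) = 20.664125
z_2 = 3.050000 - (20.664125)·(3.050000 - 0.891000)/(20.664125 - (-15.701922)) = 1.823201; f(z_2) = -6.592073
z_3 = 1.823201 - (-6.592073)·(1.823201 - 3.050000)/(-6.592073 - (20.664125)) = 2.119909; f(z_3) = -1.929861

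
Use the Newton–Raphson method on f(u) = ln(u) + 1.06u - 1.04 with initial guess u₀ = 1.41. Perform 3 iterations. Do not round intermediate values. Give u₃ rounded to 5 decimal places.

0.99031

Newton update: u ← u − f(u)/f'(u).
f'(u) = 1/u + 1.06
u_0 = 1.410000: f = 0.798190, f' = 1.769220 → u_1 = 1.410000 - (0.798190)/(1.769220) = 0.958847
u_1 = 0.958847: f = -0.065647, f' = 2.102920 → u_2 = 0.958847 - (-0.065647)/(2.102920) = 0.990064
u_2 = 0.990064: f = -0.000519, f' = 2.070036 → u_3 = 0.990064 - (-0.000519)/(2.070036) = 0.990314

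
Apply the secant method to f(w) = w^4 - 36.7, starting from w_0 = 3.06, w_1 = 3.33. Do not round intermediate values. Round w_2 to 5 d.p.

2.66994

Secant update: w_(k+1) = w_k − f(w_k)·(w_k − w_(k-1))/(f(w_k) − f(w_(k-1))).
f(w_0) = 50.977005, f(w_1) = 86.263703
w_2 = 3.330000 - (86.263703)·(3.330000 - 3.060000)/(86.263703 - (50.977005)) = 2.669944; f(w_2) = 14.116945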